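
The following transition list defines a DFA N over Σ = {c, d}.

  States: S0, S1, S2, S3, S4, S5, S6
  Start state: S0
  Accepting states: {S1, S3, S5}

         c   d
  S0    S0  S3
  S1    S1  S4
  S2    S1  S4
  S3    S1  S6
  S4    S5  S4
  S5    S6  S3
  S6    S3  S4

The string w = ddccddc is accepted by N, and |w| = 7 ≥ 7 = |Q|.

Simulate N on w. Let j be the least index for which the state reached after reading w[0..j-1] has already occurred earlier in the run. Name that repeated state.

State sequence: S0 -d-> S3 -d-> S6 -c-> S3 -c-> S1 -d-> S4 -d-> S4 -c-> S5
First repeat at step 3: S3 was already visited.

The earliest repeat is at step j = 3: N is in S3, which it already visited at step i = 1.
Pumping length from the standard proof: p = 7 (the number of states). The repeated state found above gives |xy| = j ≤ 7 and |y| = j − i ≥ 1.

S3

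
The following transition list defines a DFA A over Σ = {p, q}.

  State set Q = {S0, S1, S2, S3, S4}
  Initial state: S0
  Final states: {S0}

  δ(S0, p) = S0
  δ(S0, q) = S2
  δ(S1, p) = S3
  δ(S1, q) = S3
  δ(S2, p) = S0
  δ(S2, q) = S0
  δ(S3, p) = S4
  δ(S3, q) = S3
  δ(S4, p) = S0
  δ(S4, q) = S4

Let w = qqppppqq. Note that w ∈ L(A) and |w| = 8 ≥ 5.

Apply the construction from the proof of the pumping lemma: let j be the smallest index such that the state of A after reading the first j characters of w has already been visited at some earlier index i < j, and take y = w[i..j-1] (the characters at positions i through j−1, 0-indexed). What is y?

qq

State sequence: S0 -q-> S2 -q-> S0 -p-> S0 -p-> S0 -p-> S0 -p-> S0 -q-> S2 -q-> S0
First repeat at step 2: S0 was already visited.

So i = 0, j = 2, giving x = w[0:0] = ε, y = w[0:2] = qq, z = w[2:8] = ppppqq.
Check: |xy| = 2 ≤ 5 and |y| = 2 ≥ 1. Reading y takes A from S0 back to S0, so every xyⁱz is accepted.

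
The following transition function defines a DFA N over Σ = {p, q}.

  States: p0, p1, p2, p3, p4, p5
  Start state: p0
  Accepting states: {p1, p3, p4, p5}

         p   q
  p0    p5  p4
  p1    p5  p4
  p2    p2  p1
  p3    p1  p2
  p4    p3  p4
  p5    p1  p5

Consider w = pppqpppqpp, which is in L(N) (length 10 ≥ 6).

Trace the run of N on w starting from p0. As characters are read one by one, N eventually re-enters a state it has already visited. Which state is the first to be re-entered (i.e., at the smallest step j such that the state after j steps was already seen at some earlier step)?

State sequence: p0 -p-> p5 -p-> p1 -p-> p5 -q-> p5 -p-> p1 -p-> p5 -p-> p1 -q-> p4 -p-> p3 -p-> p1
First repeat at step 3: p5 was already visited.

The earliest repeat is at step j = 3: N is in p5, which it already visited at step i = 1.

p5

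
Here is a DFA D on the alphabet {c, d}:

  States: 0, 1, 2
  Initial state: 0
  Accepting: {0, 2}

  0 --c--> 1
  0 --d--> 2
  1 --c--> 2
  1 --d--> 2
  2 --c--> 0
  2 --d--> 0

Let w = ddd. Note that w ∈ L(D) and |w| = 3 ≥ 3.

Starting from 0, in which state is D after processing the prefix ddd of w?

2

Run of D on the first 3 characters of w = d d d:
  step 0: 0  (start)
  step 1: 2  (read d: 0→2)
  step 2: 0  (read d: 2→0)
  step 3: 2  (read d: 0→2)

After reading 3 characters, D is in state 2.
(This kind of state-tracing is the core of the pumping-lemma construction: with 3 states, pigeonhole forces a repeat within the first 3 steps.)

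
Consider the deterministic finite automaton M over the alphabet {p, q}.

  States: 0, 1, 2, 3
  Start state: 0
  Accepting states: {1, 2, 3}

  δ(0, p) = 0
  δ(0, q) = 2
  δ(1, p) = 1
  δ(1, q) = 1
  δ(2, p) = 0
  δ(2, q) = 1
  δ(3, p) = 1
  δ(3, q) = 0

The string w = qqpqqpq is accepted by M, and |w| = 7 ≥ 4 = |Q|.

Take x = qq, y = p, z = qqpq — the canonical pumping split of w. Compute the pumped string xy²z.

xy^2z = qq·p·p·qqpq = qqppqqpq.
Reading y = p takes M from 1 back to 1, so after x·y·y the machine is still in 1, and z then leads to the accepting state 1. Hence qqppqqpq ∈ L(M).

qqppqqpq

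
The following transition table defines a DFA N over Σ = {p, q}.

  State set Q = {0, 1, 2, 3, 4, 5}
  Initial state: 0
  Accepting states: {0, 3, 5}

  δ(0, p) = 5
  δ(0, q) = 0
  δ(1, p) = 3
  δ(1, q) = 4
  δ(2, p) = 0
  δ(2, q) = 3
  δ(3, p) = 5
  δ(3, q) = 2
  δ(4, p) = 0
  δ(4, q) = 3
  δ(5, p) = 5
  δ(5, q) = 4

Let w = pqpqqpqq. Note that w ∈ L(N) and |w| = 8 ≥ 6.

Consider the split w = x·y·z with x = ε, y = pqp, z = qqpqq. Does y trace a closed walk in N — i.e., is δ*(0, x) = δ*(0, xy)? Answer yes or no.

Run of N on the first 3 characters of w = p q p:
  step 0: 0  (start)
  step 1: 5  (read p: 0→5)
  step 2: 4  (read q: 5→4)
  step 3: 0  (read p: 4→0)

After x (step 0): 0. After xy (step 3): 0.
They match, so y = pqp drives N around a cycle from 0 back to itself; pumping y any number of times keeps N in 0 before reading z, and xyⁱz ∈ L(N) for every i ≥ 0.

yes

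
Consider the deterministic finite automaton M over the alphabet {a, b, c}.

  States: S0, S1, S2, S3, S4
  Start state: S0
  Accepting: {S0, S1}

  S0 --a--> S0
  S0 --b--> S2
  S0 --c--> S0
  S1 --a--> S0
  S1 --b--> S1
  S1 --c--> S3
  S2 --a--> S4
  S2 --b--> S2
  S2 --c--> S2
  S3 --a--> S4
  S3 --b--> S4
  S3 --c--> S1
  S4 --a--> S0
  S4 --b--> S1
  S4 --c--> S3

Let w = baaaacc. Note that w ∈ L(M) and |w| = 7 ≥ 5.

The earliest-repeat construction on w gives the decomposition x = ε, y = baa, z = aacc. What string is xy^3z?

baabaabaaaacc

xy^3z = ε·baa·baa·baa·aacc = baabaabaaaacc.
Reading y = baa takes M from S0 back to S0, so after x·y·y·y the machine is still in S0, and z then leads to the accepting state S0. Hence baabaabaaaacc ∈ L(M).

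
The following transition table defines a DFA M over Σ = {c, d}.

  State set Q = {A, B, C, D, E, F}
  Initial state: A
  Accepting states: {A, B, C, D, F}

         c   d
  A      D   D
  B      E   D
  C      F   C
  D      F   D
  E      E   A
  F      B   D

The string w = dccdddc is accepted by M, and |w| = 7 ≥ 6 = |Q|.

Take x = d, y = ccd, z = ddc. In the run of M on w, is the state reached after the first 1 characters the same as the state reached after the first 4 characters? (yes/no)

Run of M on the first 4 characters of w = d c c d:
  step 0: A  (start)
  step 1: D  (read d: A→D)
  step 2: F  (read c: D→F)
  step 3: B  (read c: F→B)
  step 4: D  (read d: B→D)

After x (step 1): D. After xy (step 4): D.
They match, so y = ccd drives M around a cycle from D back to itself; pumping y any number of times keeps M in D before reading z, and xyⁱz ∈ L(M) for every i ≥ 0.

yes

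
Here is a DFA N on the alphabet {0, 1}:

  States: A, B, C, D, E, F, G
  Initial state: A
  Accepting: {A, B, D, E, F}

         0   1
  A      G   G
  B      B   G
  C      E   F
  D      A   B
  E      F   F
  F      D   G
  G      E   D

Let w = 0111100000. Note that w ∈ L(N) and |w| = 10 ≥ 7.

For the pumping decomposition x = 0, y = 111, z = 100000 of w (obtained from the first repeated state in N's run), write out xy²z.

xy^2z = 0·111·111·100000 = 0111111100000.
Reading y = 111 takes N from G back to G, so after x·y·y the machine is still in G, and z then leads to the accepting state D. Hence 0111111100000 ∈ L(N).

0111111100000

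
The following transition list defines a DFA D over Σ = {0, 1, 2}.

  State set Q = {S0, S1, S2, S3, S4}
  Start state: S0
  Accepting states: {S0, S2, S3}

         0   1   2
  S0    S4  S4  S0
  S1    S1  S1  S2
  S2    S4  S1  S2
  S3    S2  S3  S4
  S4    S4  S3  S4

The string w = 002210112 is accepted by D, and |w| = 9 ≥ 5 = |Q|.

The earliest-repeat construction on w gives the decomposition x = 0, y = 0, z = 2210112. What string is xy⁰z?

xy⁰z = xz = 0·2210112 = 02210112.
Reading y = 0 takes D from S4 back to S4, so after x the machine is still in S4, and z then leads to the accepting state S2. Hence 02210112 ∈ L(D).

02210112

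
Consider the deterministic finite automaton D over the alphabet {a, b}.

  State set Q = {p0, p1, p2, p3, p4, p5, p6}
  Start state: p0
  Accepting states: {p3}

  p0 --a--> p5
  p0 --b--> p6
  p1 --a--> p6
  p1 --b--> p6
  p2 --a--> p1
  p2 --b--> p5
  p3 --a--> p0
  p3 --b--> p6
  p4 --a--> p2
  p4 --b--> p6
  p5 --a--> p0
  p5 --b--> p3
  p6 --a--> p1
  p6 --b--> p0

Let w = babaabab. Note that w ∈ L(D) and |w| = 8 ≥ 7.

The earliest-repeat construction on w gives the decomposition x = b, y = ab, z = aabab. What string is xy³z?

xy^3z = b·ab·ab·ab·aabab = babababaabab.
Reading y = ab takes D from p6 back to p6, so after x·y·y·y the machine is still in p6, and z then leads to the accepting state p3. Hence babababaabab ∈ L(D).

babababaabab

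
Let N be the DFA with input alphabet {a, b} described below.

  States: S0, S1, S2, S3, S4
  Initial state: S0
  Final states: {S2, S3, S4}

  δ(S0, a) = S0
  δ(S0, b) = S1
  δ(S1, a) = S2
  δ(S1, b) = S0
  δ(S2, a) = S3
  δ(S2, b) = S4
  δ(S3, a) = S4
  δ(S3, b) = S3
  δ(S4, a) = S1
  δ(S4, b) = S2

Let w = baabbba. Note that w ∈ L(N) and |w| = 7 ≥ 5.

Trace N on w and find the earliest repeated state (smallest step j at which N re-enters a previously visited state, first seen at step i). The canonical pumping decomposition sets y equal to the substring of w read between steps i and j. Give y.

b

Run of N on w = b a a b b b a:
  step 0: S0  (start)
  step 1: S1  (read b: S0→S1)
  step 2: S2  (read a: S1→S2)
  step 3: S3  (read a: S2→S3)
  step 4: S3  (read b: S3→S3)   ← first repeat (S3 seen earlier)
  step 5: S3  (read b: S3→S3)
  step 6: S3  (read b: S3→S3)
  step 7: S4  (read a: S3→S4)

So i = 3, j = 4, giving x = w[0:3] = baa, y = w[3:4] = b, z = w[4:7] = bba.
Check: |xy| = 4 ≤ 5 and |y| = 1 ≥ 1. Reading y takes N from S3 back to S3, so every xyⁱz is accepted.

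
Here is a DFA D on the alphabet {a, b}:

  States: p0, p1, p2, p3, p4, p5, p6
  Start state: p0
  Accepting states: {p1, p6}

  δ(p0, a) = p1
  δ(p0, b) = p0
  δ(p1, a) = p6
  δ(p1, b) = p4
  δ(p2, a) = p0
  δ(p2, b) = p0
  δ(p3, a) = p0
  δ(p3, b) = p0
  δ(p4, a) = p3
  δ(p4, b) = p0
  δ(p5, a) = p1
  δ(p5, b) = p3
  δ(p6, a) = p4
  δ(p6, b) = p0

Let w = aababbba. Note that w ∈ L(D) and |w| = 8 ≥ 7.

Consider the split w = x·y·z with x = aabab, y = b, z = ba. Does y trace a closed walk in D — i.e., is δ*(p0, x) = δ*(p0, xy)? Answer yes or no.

no

Run of D on the first 6 characters of w = a a b a b b:
  step 0: p0  (start)
  step 1: p1  (read a: p0→p1)
  step 2: p6  (read a: p1→p6)
  step 3: p0  (read b: p6→p0)
  step 4: p1  (read a: p0→p1)
  step 5: p4  (read b: p1→p4)
  step 6: p0  (read b: p4→p0)

After x (step 5): p4. After xy (step 6): p0.
They differ (p4 ≠ p0), so y is not a cycle from the state after x; this split is not the one the pumping-lemma construction produces, and pumping y need not keep the string in L(D).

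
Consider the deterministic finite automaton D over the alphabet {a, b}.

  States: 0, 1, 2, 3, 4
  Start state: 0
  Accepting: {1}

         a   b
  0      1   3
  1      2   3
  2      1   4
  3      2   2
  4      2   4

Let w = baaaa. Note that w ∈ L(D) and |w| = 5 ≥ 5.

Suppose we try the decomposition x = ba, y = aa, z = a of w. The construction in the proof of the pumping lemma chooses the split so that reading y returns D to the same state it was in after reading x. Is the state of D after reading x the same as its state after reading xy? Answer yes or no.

Run of D on the first 4 characters of w = b a a a:
  step 0: 0  (start)
  step 1: 3  (read b: 0→3)
  step 2: 2  (read a: 3→2)
  step 3: 1  (read a: 2→1)
  step 4: 2  (read a: 1→2)

After x (step 2): 2. After xy (step 4): 2.
They match, so y = aa drives D around a cycle from 2 back to itself; pumping y any number of times keeps D in 2 before reading z, and xyⁱz ∈ L(D) for every i ≥ 0.

yes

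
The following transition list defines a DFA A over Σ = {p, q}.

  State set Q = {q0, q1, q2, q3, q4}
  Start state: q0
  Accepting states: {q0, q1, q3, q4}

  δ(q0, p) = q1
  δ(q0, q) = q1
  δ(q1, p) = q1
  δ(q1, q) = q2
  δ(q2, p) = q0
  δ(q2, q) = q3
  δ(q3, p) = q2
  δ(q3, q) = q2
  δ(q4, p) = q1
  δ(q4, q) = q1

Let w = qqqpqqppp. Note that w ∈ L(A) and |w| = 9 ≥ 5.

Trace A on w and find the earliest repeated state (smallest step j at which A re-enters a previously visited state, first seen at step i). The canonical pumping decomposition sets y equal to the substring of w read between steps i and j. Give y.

State sequence: q0 -q-> q1 -q-> q2 -q-> q3 -p-> q2 -q-> q3 -q-> q2 -p-> q0 -p-> q1 -p-> q1
First repeat at step 4: q2 was already visited.

So i = 2, j = 4, giving x = w[0:2] = qq, y = w[2:4] = qp, z = w[4:9] = qqppp.
Check: |xy| = 4 ≤ 5 and |y| = 2 ≥ 1. Reading y takes A from q2 back to q2, so every xyⁱz is accepted.

qp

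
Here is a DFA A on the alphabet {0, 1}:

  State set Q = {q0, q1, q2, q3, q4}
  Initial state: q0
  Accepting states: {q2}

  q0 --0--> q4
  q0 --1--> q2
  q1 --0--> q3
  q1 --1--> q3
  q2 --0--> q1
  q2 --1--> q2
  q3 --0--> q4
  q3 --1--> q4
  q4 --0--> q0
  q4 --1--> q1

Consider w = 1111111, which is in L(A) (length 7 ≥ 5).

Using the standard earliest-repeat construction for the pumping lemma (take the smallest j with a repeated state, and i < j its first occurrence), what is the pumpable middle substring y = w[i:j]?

1

Run of A on w = 1 1 1 1 1 1 1:
  step 0: q0  (start)
  step 1: q2  (read 1: q0→q2)
  step 2: q2  (read 1: q2→q2)   ← first repeat (q2 seen earlier)
  step 3: q2  (read 1: q2→q2)
  step 4: q2  (read 1: q2→q2)
  step 5: q2  (read 1: q2→q2)
  step 6: q2  (read 1: q2→q2)
  step 7: q2  (read 1: q2→q2)

So i = 1, j = 2, giving x = w[0:1] = 1, y = w[1:2] = 1, z = w[2:7] = 11111.
Check: |xy| = 2 ≤ 5 and |y| = 1 ≥ 1. Reading y takes A from q2 back to q2, so every xyⁱz is accepted.
Since A has 5 states, any run of length ≥ 5 visits 5+1 states, so by pigeonhole some state repeats within the first 5 steps — that repeat gives the pumpable loop.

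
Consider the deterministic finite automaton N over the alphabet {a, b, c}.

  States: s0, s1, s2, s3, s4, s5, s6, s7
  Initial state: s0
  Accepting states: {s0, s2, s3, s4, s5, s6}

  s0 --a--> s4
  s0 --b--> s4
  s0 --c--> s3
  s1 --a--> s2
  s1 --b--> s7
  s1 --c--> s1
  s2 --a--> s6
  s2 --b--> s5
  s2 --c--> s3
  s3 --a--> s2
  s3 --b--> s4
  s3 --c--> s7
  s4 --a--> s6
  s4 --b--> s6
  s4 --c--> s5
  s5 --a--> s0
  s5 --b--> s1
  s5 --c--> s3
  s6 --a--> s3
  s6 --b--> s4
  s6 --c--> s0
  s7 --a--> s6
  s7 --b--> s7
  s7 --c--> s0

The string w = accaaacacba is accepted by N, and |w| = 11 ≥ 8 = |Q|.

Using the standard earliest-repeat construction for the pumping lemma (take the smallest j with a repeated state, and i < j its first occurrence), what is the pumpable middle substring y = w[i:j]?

aaa

State sequence: s0 -a-> s4 -c-> s5 -c-> s3 -a-> s2 -a-> s6 -a-> s3 -c-> s7 -a-> s6 -c-> s0 -b-> s4 -a-> s6
First repeat at step 6: s3 was already visited.

So i = 3, j = 6, giving x = w[0:3] = acc, y = w[3:6] = aaa, z = w[6:11] = cacba.
Check: |xy| = 6 ≤ 8 and |y| = 3 ≥ 1. Reading y takes N from s3 back to s3, so every xyⁱz is accepted.
The DFA has 8 states, so the proof of the pumping lemma guarantees a repeated state among the first 8+1 visited; the segment between the two visits is the pumpable y.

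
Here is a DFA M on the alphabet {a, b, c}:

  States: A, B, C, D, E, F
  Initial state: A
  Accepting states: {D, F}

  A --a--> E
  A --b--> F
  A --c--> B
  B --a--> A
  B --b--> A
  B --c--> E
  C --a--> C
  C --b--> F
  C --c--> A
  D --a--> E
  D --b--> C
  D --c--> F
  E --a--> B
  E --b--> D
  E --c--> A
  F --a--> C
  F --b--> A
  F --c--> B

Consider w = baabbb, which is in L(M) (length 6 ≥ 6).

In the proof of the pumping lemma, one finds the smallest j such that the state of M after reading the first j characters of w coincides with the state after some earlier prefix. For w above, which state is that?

C

Run of M on w = b a a b b b:
  step 0: A  (start)
  step 1: F  (read b: A→F)
  step 2: C  (read a: F→C)
  step 3: C  (read a: C→C)   ← first repeat (C seen earlier)
  step 4: F  (read b: C→F)
  step 5: A  (read b: F→A)
  step 6: F  (read b: A→F)

The earliest repeat is at step j = 3: M is in C, which it already visited at step i = 2.
Since M has 6 states, any run of length ≥ 6 visits 6+1 states, so by pigeonhole some state repeats within the first 6 steps — that repeat gives the pumpable loop.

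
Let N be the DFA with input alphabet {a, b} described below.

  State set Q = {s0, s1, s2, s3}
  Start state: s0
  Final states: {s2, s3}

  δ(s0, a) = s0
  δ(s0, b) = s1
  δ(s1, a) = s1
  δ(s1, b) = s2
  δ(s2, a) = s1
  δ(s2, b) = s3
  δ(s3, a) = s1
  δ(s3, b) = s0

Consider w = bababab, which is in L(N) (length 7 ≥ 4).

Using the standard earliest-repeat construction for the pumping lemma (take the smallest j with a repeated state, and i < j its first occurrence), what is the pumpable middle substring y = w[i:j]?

Run of N on w = b a b a b a b:
  step 0: s0  (start)
  step 1: s1  (read b: s0→s1)
  step 2: s1  (read a: s1→s1)   ← first repeat (s1 seen earlier)
  step 3: s2  (read b: s1→s2)
  step 4: s1  (read a: s2→s1)
  step 5: s2  (read b: s1→s2)
  step 6: s1  (read a: s2→s1)
  step 7: s2  (read b: s1→s2)

So i = 1, j = 2, giving x = w[0:1] = b, y = w[1:2] = a, z = w[2:7] = babab.
Check: |xy| = 2 ≤ 4 and |y| = 1 ≥ 1. Reading y takes N from s1 back to s1, so every xyⁱz is accepted.

a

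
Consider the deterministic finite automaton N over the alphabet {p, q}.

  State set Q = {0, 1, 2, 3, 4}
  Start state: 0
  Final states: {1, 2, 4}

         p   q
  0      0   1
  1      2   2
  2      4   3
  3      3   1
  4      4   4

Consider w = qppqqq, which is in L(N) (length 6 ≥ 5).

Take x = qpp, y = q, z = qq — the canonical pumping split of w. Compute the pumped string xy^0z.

qppqq

xy⁰z = xz = qpp·qq = qppqq.
Reading y = q takes N from 4 back to 4, so after x the machine is still in 4, and z then leads to the accepting state 4. Hence qppqq ∈ L(N).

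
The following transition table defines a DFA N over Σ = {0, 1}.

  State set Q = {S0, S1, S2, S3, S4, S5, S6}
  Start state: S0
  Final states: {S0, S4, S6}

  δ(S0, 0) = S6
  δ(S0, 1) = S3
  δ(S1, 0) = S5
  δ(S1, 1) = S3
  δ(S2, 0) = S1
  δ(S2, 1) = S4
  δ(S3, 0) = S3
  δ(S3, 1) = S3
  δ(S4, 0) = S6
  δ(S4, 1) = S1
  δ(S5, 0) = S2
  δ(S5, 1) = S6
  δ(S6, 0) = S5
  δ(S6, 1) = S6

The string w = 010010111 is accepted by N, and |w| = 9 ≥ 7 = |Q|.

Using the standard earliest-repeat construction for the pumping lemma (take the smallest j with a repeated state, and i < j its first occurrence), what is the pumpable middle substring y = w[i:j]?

1

Run of N on w = 0 1 0 0 1 0 1 1 1:
  step 0: S0  (start)
  step 1: S6  (read 0: S0→S6)
  step 2: S6  (read 1: S6→S6)   ← first repeat (S6 seen earlier)
  step 3: S5  (read 0: S6→S5)
  step 4: S2  (read 0: S5→S2)
  step 5: S4  (read 1: S2→S4)
  step 6: S6  (read 0: S4→S6)
  step 7: S6  (read 1: S6→S6)
  step 8: S6  (read 1: S6→S6)
  step 9: S6  (read 1: S6→S6)

So i = 1, j = 2, giving x = w[0:1] = 0, y = w[1:2] = 1, z = w[2:9] = 0010111.
Check: |xy| = 2 ≤ 7 and |y| = 1 ≥ 1. Reading y takes N from S6 back to S6, so every xyⁱz is accepted.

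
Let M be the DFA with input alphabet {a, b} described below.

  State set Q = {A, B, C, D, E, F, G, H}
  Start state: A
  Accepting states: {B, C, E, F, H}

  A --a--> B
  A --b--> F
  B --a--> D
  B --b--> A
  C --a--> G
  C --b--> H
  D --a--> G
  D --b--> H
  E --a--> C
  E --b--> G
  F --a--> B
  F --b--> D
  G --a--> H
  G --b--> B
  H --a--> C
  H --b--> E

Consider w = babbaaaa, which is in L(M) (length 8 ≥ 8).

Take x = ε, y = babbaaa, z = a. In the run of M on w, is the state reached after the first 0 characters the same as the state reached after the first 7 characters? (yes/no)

Run of M on the first 7 characters of w = b a b b a a a:
  step 0: A  (start)
  step 1: F  (read b: A→F)
  step 2: B  (read a: F→B)
  step 3: A  (read b: B→A)
  step 4: F  (read b: A→F)
  step 5: B  (read a: F→B)
  step 6: D  (read a: B→D)
  step 7: G  (read a: D→G)

After x (step 0): A. After xy (step 7): G.
They differ (A ≠ G), so y is not a cycle from the state after x; this split is not the one the pumping-lemma construction produces, and pumping y need not keep the string in L(M).

no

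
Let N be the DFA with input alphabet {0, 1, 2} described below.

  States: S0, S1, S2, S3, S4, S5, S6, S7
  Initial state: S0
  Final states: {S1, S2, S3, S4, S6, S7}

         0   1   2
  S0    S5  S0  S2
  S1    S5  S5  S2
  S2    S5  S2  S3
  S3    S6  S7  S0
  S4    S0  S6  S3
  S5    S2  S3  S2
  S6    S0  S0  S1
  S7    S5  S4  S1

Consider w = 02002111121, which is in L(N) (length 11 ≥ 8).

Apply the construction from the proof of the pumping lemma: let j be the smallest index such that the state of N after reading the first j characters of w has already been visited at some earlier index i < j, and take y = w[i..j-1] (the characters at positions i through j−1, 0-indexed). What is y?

20

State sequence: S0 -0-> S5 -2-> S2 -0-> S5 -0-> S2 -2-> S3 -1-> S7 -1-> S4 -1-> S6 -1-> S0 -2-> S2 -1-> S2
First repeat at step 3: S5 was already visited.

So i = 1, j = 3, giving x = w[0:1] = 0, y = w[1:3] = 20, z = w[3:11] = 02111121.
Check: |xy| = 3 ≤ 8 and |y| = 2 ≥ 1. Reading y takes N from S5 back to S5, so every xyⁱz is accepted.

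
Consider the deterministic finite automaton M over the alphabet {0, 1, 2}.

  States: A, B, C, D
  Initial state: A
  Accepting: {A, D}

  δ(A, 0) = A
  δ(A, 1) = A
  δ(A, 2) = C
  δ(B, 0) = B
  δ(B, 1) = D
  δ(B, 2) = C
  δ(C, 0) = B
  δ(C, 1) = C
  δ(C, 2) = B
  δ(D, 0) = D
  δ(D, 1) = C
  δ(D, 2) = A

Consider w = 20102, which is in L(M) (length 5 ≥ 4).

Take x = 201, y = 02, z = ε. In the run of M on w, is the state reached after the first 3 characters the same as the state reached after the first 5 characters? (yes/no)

no

State sequence: A -2-> C -0-> B -1-> D -0-> D -2-> A

After x (step 3): D. After xy (step 5): A.
They differ (D ≠ A), so y is not a cycle from the state after x; this split is not the one the pumping-lemma construction produces, and pumping y need not keep the string in L(M).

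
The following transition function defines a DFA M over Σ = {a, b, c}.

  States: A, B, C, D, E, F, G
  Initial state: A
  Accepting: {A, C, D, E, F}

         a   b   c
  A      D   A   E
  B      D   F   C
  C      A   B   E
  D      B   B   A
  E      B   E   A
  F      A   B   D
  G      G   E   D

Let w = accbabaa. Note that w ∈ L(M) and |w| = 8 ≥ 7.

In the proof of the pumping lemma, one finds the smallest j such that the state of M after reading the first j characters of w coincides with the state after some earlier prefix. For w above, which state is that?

A

State sequence: A -a-> D -c-> A -c-> E -b-> E -a-> B -b-> F -a-> A -a-> D
First repeat at step 2: A was already visited.

The earliest repeat is at step j = 2: M is in A, which it already visited at step i = 0.
With |Q| = 7, pigeonhole forces a state repeat no later than step 7; the substring read between the first and second visits to that state can be pumped.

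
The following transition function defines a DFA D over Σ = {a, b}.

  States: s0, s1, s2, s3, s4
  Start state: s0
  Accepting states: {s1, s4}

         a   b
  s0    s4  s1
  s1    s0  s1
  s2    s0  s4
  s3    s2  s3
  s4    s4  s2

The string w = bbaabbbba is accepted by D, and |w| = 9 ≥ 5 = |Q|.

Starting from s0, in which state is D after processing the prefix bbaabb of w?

State sequence: s0 -b-> s1 -b-> s1 -a-> s0 -a-> s4 -b-> s2 -b-> s4

After reading 6 characters, D is in state s4.

s4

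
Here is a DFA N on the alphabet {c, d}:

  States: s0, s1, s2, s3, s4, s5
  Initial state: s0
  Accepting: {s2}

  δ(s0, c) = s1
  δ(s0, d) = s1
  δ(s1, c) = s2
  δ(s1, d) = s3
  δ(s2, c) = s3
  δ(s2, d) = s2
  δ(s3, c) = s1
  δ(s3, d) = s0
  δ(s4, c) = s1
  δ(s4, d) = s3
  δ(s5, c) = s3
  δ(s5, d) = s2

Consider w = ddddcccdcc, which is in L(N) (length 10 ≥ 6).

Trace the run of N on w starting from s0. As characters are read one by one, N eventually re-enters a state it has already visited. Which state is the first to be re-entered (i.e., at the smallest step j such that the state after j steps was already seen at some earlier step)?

s0

State sequence: s0 -d-> s1 -d-> s3 -d-> s0 -d-> s1 -c-> s2 -c-> s3 -c-> s1 -d-> s3 -c-> s1 -c-> s2
First repeat at step 3: s0 was already visited.

The earliest repeat is at step j = 3: N is in s0, which it already visited at step i = 0.
With |Q| = 6, pigeonhole forces a state repeat no later than step 6; the substring read between the first and second visits to that state can be pumped.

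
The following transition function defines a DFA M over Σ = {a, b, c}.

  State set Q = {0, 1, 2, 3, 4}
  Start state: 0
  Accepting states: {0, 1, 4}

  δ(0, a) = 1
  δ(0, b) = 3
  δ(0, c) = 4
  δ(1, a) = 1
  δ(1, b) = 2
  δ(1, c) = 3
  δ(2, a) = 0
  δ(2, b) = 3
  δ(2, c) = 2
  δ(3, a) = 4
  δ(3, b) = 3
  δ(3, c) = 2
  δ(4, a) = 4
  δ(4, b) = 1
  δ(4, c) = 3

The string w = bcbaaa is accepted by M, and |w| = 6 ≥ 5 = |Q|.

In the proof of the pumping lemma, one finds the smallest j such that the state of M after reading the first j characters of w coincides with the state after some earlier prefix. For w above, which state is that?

3

Run of M on w = b c b a a a:
  step 0: 0  (start)
  step 1: 3  (read b: 0→3)
  step 2: 2  (read c: 3→2)
  step 3: 3  (read b: 2→3)   ← first repeat (3 seen earlier)
  step 4: 4  (read a: 3→4)
  step 5: 4  (read a: 4→4)
  step 6: 4  (read a: 4→4)

The earliest repeat is at step j = 3: M is in 3, which it already visited at step i = 1.
The DFA has 5 states, so the proof of the pumping lemma guarantees a repeated state among the first 5+1 visited; the segment between the two visits is the pumpable y.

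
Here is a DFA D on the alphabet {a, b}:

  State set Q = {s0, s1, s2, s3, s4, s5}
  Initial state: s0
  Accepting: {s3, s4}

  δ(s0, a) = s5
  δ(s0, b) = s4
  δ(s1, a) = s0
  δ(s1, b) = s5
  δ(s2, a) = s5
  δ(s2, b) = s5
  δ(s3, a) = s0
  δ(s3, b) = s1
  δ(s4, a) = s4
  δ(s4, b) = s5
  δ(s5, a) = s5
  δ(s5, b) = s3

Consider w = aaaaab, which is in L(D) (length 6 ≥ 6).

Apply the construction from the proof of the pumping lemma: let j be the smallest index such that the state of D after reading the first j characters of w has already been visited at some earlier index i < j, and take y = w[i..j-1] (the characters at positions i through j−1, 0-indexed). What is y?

State sequence: s0 -a-> s5 -a-> s5 -a-> s5 -a-> s5 -a-> s5 -b-> s3
First repeat at step 2: s5 was already visited.

So i = 1, j = 2, giving x = w[0:1] = a, y = w[1:2] = a, z = w[2:6] = aaab.
Check: |xy| = 2 ≤ 6 and |y| = 1 ≥ 1. Reading y takes D from s5 back to s5, so every xyⁱz is accepted.

a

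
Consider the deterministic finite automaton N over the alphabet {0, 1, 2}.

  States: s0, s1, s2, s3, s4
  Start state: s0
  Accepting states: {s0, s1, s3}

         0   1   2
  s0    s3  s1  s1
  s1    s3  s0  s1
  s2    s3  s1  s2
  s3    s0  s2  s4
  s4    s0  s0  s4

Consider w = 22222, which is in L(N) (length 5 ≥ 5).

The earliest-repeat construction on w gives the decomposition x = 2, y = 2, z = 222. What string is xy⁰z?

xy⁰z = xz = 2·222 = 2222.
Reading y = 2 takes N from s1 back to s1, so after x the machine is still in s1, and z then leads to the accepting state s1. Hence 2222 ∈ L(N).

2222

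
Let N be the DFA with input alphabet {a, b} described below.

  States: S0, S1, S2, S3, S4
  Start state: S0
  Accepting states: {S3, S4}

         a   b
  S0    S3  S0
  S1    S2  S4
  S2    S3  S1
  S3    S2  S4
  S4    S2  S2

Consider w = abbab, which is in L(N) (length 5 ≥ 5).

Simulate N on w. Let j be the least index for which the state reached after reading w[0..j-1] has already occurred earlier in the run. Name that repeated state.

State sequence: S0 -a-> S3 -b-> S4 -b-> S2 -a-> S3 -b-> S4
First repeat at step 4: S3 was already visited.

The earliest repeat is at step j = 4: N is in S3, which it already visited at step i = 1.
Since N has 5 states, any run of length ≥ 5 visits 5+1 states, so by pigeonhole some state repeats within the first 5 steps — that repeat gives the pumpable loop.

S3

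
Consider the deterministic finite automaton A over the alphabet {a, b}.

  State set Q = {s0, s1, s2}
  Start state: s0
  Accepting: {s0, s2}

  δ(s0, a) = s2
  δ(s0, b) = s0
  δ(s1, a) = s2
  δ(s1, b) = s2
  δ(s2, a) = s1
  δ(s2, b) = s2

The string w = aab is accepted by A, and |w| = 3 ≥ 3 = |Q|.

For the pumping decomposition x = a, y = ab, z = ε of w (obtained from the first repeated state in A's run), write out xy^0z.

xy⁰z = xz = a·ε = a.
Reading y = ab takes A from s2 back to s2, so after x the machine is still in s2, and z then leads to the accepting state s2. Hence a ∈ L(A).

a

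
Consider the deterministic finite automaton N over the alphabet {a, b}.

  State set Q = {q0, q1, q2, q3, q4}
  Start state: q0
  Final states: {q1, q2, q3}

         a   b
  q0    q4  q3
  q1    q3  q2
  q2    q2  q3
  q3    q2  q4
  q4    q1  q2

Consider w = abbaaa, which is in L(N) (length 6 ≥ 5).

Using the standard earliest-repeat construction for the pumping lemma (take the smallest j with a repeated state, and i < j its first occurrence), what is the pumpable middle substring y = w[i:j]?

Run of N on w = a b b a a a:
  step 0: q0  (start)
  step 1: q4  (read a: q0→q4)
  step 2: q2  (read b: q4→q2)
  step 3: q3  (read b: q2→q3)
  step 4: q2  (read a: q3→q2)   ← first repeat (q2 seen earlier)
  step 5: q2  (read a: q2→q2)
  step 6: q2  (read a: q2→q2)

So i = 2, j = 4, giving x = w[0:2] = ab, y = w[2:4] = ba, z = w[4:6] = aa.
Check: |xy| = 4 ≤ 5 and |y| = 2 ≥ 1. Reading y takes N from q2 back to q2, so every xyⁱz is accepted.

ba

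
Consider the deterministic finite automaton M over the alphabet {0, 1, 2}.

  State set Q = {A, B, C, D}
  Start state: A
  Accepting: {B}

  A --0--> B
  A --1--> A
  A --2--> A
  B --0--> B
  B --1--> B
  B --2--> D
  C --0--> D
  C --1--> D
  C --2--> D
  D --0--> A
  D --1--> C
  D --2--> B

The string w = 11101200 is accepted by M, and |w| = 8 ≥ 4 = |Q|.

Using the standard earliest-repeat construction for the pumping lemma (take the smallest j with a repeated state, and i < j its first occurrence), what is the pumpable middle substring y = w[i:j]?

1

State sequence: A -1-> A -1-> A -1-> A -0-> B -1-> B -2-> D -0-> A -0-> B
First repeat at step 1: A was already visited.

So i = 0, j = 1, giving x = w[0:0] = ε, y = w[0:1] = 1, z = w[1:8] = 1101200.
Check: |xy| = 1 ≤ 4 and |y| = 1 ≥ 1. Reading y takes M from A back to A, so every xyⁱz is accepted.
The DFA has 4 states, so the proof of the pumping lemma guarantees a repeated state among the first 4+1 visited; the segment between the two visits is the pumpable y.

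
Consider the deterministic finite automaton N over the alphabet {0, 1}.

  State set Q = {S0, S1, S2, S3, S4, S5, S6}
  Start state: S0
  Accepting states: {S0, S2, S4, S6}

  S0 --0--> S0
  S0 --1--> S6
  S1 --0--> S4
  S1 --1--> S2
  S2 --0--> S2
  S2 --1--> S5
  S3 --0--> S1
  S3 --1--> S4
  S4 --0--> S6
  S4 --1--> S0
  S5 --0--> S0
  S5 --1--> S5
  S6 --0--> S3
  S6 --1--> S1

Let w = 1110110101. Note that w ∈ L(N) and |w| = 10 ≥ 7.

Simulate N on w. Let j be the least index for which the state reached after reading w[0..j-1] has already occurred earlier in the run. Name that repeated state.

State sequence: S0 -1-> S6 -1-> S1 -1-> S2 -0-> S2 -1-> S5 -1-> S5 -0-> S0 -1-> S6 -0-> S3 -1-> S4
First repeat at step 4: S2 was already visited.

The earliest repeat is at step j = 4: N is in S2, which it already visited at step i = 3.
Pumping length from the standard proof: p = 7 (the number of states). The repeated state found above gives |xy| = j ≤ 7 and |y| = j − i ≥ 1.

S2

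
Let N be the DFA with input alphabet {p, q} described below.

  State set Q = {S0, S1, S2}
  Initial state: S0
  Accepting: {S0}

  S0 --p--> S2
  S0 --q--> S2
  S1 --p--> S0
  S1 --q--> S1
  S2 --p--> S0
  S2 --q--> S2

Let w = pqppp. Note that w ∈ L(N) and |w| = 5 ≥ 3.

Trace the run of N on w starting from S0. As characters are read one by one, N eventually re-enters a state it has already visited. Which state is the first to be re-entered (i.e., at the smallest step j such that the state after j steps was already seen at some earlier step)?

Run of N on w = p q p p p:
  step 0: S0  (start)
  step 1: S2  (read p: S0→S2)
  step 2: S2  (read q: S2→S2)   ← first repeat (S2 seen earlier)
  step 3: S0  (read p: S2→S0)
  step 4: S2  (read p: S0→S2)
  step 5: S0  (read p: S2→S0)

The earliest repeat is at step j = 2: N is in S2, which it already visited at step i = 1.
Since N has 3 states, any run of length ≥ 3 visits 3+1 states, so by pigeonhole some state repeats within the first 3 steps — that repeat gives the pumpable loop.

S2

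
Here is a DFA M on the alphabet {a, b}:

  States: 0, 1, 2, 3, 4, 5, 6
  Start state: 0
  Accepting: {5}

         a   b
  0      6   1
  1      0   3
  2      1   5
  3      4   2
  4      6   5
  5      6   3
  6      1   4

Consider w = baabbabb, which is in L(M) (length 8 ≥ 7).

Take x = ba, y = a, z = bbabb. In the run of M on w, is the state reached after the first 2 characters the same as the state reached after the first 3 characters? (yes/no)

no

State sequence: 0 -b-> 1 -a-> 0 -a-> 6

After x (step 2): 0. After xy (step 3): 6.
They differ (0 ≠ 6), so y is not a cycle from the state after x; this split is not the one the pumping-lemma construction produces, and pumping y need not keep the string in L(M).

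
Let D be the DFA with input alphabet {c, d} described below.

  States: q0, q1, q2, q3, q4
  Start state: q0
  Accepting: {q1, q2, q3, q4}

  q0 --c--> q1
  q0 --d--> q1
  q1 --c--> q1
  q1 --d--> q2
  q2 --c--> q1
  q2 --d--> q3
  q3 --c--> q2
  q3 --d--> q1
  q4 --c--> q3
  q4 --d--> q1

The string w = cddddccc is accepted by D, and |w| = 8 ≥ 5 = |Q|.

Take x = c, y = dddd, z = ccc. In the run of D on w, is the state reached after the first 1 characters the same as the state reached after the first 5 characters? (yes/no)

no

Run of D on the first 5 characters of w = c d d d d:
  step 0: q0  (start)
  step 1: q1  (read c: q0→q1)
  step 2: q2  (read d: q1→q2)
  step 3: q3  (read d: q2→q3)
  step 4: q1  (read d: q3→q1)
  step 5: q2  (read d: q1→q2)

After x (step 1): q1. After xy (step 5): q2.
They differ (q1 ≠ q2), so y is not a cycle from the state after x; this split is not the one the pumping-lemma construction produces, and pumping y need not keep the string in L(D).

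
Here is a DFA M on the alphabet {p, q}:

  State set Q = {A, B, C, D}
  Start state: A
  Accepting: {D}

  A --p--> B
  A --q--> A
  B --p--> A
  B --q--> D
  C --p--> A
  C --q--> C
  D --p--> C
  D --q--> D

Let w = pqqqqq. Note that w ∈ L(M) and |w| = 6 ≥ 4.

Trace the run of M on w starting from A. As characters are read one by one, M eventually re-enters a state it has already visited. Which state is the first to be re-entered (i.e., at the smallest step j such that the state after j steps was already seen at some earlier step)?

Run of M on w = p q q q q q:
  step 0: A  (start)
  step 1: B  (read p: A→B)
  step 2: D  (read q: B→D)
  step 3: D  (read q: D→D)   ← first repeat (D seen earlier)
  step 4: D  (read q: D→D)
  step 5: D  (read q: D→D)
  step 6: D  (read q: D→D)

The earliest repeat is at step j = 3: M is in D, which it already visited at step i = 2.
Pumping length from the standard proof: p = 4 (the number of states). The repeated state found above gives |xy| = j ≤ 4 and |y| = j − i ≥ 1.

D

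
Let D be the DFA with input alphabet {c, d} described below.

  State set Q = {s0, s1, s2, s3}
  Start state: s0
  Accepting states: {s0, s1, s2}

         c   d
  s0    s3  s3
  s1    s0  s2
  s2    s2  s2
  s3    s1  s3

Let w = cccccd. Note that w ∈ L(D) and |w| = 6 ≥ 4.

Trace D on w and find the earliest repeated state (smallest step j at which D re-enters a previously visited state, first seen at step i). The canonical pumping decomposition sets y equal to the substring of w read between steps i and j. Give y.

Run of D on w = c c c c c d:
  step 0: s0  (start)
  step 1: s3  (read c: s0→s3)
  step 2: s1  (read c: s3→s1)
  step 3: s0  (read c: s1→s0)   ← first repeat (s0 seen earlier)
  step 4: s3  (read c: s0→s3)
  step 5: s1  (read c: s3→s1)
  step 6: s2  (read d: s1→s2)

So i = 0, j = 3, giving x = w[0:0] = ε, y = w[0:3] = ccc, z = w[3:6] = ccd.
Check: |xy| = 3 ≤ 4 and |y| = 3 ≥ 1. Reading y takes D from s0 back to s0, so every xyⁱz is accepted.
With |Q| = 4, pigeonhole forces a state repeat no later than step 4; the substring read between the first and second visits to that state can be pumped.

ccc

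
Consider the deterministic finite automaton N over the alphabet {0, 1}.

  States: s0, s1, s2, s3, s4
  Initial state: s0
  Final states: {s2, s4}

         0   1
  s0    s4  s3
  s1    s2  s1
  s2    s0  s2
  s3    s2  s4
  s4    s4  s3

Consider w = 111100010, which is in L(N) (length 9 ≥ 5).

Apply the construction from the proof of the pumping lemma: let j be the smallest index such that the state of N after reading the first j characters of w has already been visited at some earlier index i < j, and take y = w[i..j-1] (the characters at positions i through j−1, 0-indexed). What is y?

Run of N on w = 1 1 1 1 0 0 0 1 0:
  step 0: s0  (start)
  step 1: s3  (read 1: s0→s3)
  step 2: s4  (read 1: s3→s4)
  step 3: s3  (read 1: s4→s3)   ← first repeat (s3 seen earlier)
  step 4: s4  (read 1: s3→s4)
  step 5: s4  (read 0: s4→s4)
  step 6: s4  (read 0: s4→s4)
  step 7: s4  (read 0: s4→s4)
  step 8: s3  (read 1: s4→s3)
  step 9: s2  (read 0: s3→s2)

So i = 1, j = 3, giving x = w[0:1] = 1, y = w[1:3] = 11, z = w[3:9] = 100010.
Check: |xy| = 3 ≤ 5 and |y| = 2 ≥ 1. Reading y takes N from s3 back to s3, so every xyⁱz is accepted.

11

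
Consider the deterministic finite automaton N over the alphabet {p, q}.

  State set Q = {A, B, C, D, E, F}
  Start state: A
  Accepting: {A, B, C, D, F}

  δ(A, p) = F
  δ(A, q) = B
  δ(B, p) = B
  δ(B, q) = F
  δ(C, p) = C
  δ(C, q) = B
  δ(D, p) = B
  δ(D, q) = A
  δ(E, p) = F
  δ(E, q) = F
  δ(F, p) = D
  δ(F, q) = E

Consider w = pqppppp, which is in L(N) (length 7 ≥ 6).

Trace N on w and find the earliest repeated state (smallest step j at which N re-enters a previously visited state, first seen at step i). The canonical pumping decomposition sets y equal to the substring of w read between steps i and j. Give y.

Run of N on w = p q p p p p p:
  step 0: A  (start)
  step 1: F  (read p: A→F)
  step 2: E  (read q: F→E)
  step 3: F  (read p: E→F)   ← first repeat (F seen earlier)
  step 4: D  (read p: F→D)
  step 5: B  (read p: D→B)
  step 6: B  (read p: B→B)
  step 7: B  (read p: B→B)

So i = 1, j = 3, giving x = w[0:1] = p, y = w[1:3] = qp, z = w[3:7] = pppp.
Check: |xy| = 3 ≤ 6 and |y| = 2 ≥ 1. Reading y takes N from F back to F, so every xyⁱz is accepted.
With |Q| = 6, pigeonhole forces a state repeat no later than step 6; the substring read between the first and second visits to that state can be pumped.

qp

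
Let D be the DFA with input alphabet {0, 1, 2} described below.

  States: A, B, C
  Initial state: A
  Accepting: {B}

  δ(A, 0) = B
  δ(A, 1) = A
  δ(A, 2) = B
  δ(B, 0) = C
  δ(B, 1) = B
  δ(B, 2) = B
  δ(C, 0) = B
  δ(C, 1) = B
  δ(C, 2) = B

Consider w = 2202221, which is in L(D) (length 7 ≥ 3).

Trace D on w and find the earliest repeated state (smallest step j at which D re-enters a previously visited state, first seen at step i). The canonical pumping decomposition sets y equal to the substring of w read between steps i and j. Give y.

Run of D on w = 2 2 0 2 2 2 1:
  step 0: A  (start)
  step 1: B  (read 2: A→B)
  step 2: B  (read 2: B→B)   ← first repeat (B seen earlier)
  step 3: C  (read 0: B→C)
  step 4: B  (read 2: C→B)
  step 5: B  (read 2: B→B)
  step 6: B  (read 2: B→B)
  step 7: B  (read 1: B→B)

So i = 1, j = 2, giving x = w[0:1] = 2, y = w[1:2] = 2, z = w[2:7] = 02221.
Check: |xy| = 2 ≤ 3 and |y| = 1 ≥ 1. Reading y takes D from B back to B, so every xyⁱz is accepted.

2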